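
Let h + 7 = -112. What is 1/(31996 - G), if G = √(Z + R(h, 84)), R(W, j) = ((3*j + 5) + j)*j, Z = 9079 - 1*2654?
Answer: 31996/1023708947 + √35069/1023708947 ≈ 3.1438e-5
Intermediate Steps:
Z = 6425 (Z = 9079 - 2654 = 6425)
h = -119 (h = -7 - 112 = -119)
R(W, j) = j*(5 + 4*j) (R(W, j) = ((5 + 3*j) + j)*j = (5 + 4*j)*j = j*(5 + 4*j))
G = √35069 (G = √(6425 + 84*(5 + 4*84)) = √(6425 + 84*(5 + 336)) = √(6425 + 84*341) = √(6425 + 28644) = √35069 ≈ 187.27)
1/(31996 - G) = 1/(31996 - √35069)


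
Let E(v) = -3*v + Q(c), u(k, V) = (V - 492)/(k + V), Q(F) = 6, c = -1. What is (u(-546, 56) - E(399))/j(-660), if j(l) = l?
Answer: -292013/161700 ≈ -1.8059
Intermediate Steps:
u(k, V) = (-492 + V)/(V + k)
E(v) = 6 - 3*v (E(v) = -3*v + 6 = 6 - 3*v)
(u(-546, 56) - E(399))/j(-660) = ((-492 + 56)/(56 - 546) - (6 - 3*399))/(-660) = (-436/(-490) - (6 - 1197))*(-1/660) = (-1/490*(-436) - 1*(-1191))*(-1/660) = (218/245 + 1191)*(-1/660) = (292013/245)*(-1/660) = -292013/161700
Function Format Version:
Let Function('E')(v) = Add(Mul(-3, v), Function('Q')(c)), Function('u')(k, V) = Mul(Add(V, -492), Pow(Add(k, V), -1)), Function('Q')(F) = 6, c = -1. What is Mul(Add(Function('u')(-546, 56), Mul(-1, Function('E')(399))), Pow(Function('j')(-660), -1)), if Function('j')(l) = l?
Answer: Rational(-292013, 161700) ≈ -1.8059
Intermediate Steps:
Function('u')(k, V) = Mul(Pow(Add(V, k), -1), Add(-492, V)) (Function('u')(k, V) = Mul(Add(-492, V), Pow(Add(V, k), -1)) = Mul(Pow(Add(V, k), -1), Add(-492, V)))
Function('E')(v) = Add(6, Mul(-3, v)) (Function('E')(v) = Add(Mul(-3, v), 6) = Add(6, Mul(-3, v)))
Mul(Add(Function('u')(-546, 56), Mul(-1, Function('E')(399))), Pow(Function('j')(-660), -1)) = Mul(Add(Mul(Pow(Add(56, -546), -1), Add(-492, 56)), Mul(-1, Add(6, Mul(-3, 399)))), Pow(-660, -1)) = Mul(Add(Mul(Pow(-490, -1), -436), Mul(-1, Add(6, -1197))), Rational(-1, 660)) = Mul(Add(Mul(Rational(-1, 490), -436), Mul(-1, -1191)), Rational(-1, 660)) = Mul(Add(Rational(218, 245), 1191), Rational(-1, 660)) = Mul(Rational(292013, 245), Rational(-1, 660)) = Rational(-292013, 161700)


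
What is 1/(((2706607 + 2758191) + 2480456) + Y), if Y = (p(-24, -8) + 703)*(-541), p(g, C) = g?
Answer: 1/7577915 ≈ 1.3196e-7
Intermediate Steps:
Y = -367339 (Y = (-24 + 703)*(-541) = 679*(-541) = -367339)
1/(((2706607 + 2758191) + 2480456) + Y) = 1/(((2706607 + 2758191) + 2480456) - 367339) = 1/((5464798 + 2480456) - 367339) = 1/(7945254 - 367339) = 1/7577915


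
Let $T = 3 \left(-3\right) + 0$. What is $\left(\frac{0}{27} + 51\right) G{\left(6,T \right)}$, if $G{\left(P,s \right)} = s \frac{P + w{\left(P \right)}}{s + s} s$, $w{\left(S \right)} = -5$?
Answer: $- \frac{459}{2} \approx -229.5$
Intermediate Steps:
$T = -9$ ($T = -9 + 0 = -9$)
$G{\left(P,s \right)} = s \left(- \frac{5}{2} + \frac{P}{2}\right)$ ($G{\left(P,s \right)} = s \frac{P - 5}{s + s} s = s \frac{-5 + P}{2 s} s = \left(- \frac{5}{2} + \frac{P}{2}\right) s = s \left(- \frac{5}{2} + \frac{P}{2}\right)$)
$\left(\frac{0}{27} + 51\right) G{\left(6,T \right)} = \left(\frac{0}{27} + 51\right) \frac{1}{2} \left(-9\right) \left(-5 + 6\right) = \left(0 \cdot \frac{1}{27} + 51\right) \frac{1}{2} \left(-9\right) 1 = \left(0 + 51\right) \left(- \frac{9}{2}\right) = 51 \left(- \frac{9}{2}\right) = - \frac{459}{2}$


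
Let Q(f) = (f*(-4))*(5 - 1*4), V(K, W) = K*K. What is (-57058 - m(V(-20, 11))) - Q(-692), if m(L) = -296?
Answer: -59530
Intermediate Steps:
V(K, W) = K²
Q(f) = -4*f (Q(f) = (-4*f)*(5 - 4) = -4*f*1 = -4*f)
(-57058 - m(V(-20, 11))) - Q(-692) = (-57058 - 1*(-296)) - (-4)*(-692) = (-57058 + 296) - 1*2768 = -56762 - 2768 = -59530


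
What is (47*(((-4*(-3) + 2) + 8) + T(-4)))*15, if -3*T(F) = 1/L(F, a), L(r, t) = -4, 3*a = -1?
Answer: 62275/4 ≈ 15569.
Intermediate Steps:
a = -⅓ (a = (⅓)*(-1) = -⅓ ≈ -0.33333)
T(F) = 1/12 (T(F) = -⅓/(-4) = -⅓*(-¼) = 1/12)
(47*(((-4*(-3) + 2) + 8) + T(-4)))*15 = (47*(((-4*(-3) + 2) + 8) + 1/12))*15 = (47*(((12 + 2) + 8) + 1/12))*15 = (47*((14 + 8) + 1/12))*15 = (47*(22 + 1/12))*15 = (47*(265/12))*15 = (12455/12)*15 = 62275/4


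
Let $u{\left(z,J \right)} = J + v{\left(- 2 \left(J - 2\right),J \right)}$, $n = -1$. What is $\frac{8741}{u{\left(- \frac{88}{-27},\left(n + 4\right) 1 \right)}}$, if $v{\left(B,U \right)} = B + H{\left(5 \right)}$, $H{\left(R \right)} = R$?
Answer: $\frac{8741}{6} \approx 1456.8$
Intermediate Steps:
$v{\left(B,U \right)} = 5 + B$ ($v{\left(B,U \right)} = B + 5 = 5 + B$)
$u{\left(z,J \right)} = 9 - J$ ($u{\left(z,J \right)} = J - \left(-5 + 2 \left(J - 2\right)\right) = J - \left(-5 + 2 \left(-2 + J\right)\right) = J + \left(5 - \left(-4 + 2 J\right)\right) = J - \left(-9 + 2 J\right) = 9 - J$)
$\frac{8741}{u{\left(- \frac{88}{-27},\left(n + 4\right) 1 \right)}} = \frac{8741}{9 - \left(-1 + 4\right) 1} = \frac{8741}{9 - 3 \cdot 1} = \frac{8741}{9 - 3} = \frac{8741}{6}$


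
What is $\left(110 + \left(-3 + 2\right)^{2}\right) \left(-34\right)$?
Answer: $-3774$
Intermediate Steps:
$\left(110 + \left(-3 + 2\right)^{2}\right) \left(-34\right) = \left(110 + \left(-1\right)^{2}\right) \left(-34\right) = \left(110 + 1\right) \left(-34\right) = 111 \left(-34\right) = -3774$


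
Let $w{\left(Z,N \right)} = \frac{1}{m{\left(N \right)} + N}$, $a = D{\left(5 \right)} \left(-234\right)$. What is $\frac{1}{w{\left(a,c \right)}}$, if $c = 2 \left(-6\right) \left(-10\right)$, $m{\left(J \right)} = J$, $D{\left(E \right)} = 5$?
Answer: $240$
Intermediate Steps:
$c = 120$ ($c = \left(-12\right) \left(-10\right) = 120$)
$a = -1170$ ($a = 5 \left(-234\right) = -1170$)
$w{\left(Z,N \right)} = \frac{1}{2 N}$ ($w{\left(Z,N \right)} = \frac{1}{N + N} = \frac{1}{2 N}$)
$\frac{1}{w{\left(a,c \right)}} = \frac{1}{\frac{1}{2} \cdot \frac{1}{120}} = \frac{1}{\frac{1}{240}} = 240$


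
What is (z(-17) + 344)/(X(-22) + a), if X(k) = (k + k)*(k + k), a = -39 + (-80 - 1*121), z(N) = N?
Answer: 327/1696 ≈ 0.19281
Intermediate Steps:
a = -240 (a = -39 + (-80 - 121) = -39 - 201 = -240)
X(k) = 4*k**2 (X(k) = (2*k)*(2*k) = 4*k**2)
(z(-17) + 344)/(X(-22) + a) = (-17 + 344)/(4*(-22)**2 - 240) = 327/(4*484 - 240) = 327/(1936 - 240) = 327/1696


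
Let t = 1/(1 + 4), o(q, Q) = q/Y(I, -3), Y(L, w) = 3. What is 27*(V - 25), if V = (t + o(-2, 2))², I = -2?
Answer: -16728/25 ≈ -669.12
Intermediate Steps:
o(q, Q) = q/3
t = ⅕ (t = 1/5 = ⅕ ≈ 0.20000)
V = 49/225 (V = (⅕ + (⅓)*(-2))² = (⅕ - ⅔)² = (-7/15)² = 49/225 ≈ 0.21778)
27*(V - 25) = 27*(49/225 - 25) = 27*(-5576/225) = -16728/25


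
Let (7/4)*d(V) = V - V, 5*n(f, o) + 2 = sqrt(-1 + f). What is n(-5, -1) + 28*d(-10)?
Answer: -2/5 + I*sqrt(6)/5 ≈ -0.4 + 0.4899*I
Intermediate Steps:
n(f, o) = -2/5 + sqrt(-1 + f)/5
d(V) = 0 (d(V) = 4*(V - V)/7 = (4/7)*0 = 0)
n(-5, -1) + 28*d(-10) = (-2/5 + sqrt(-1 - 5)/5) + 28*0 = (-2/5 + sqrt(-6)/5) + 0 = (-2/5 + (I*sqrt(6))/5) + 0 = (-2/5 + I*sqrt(6)/5) + 0 = -2/5 + I*sqrt(6)/5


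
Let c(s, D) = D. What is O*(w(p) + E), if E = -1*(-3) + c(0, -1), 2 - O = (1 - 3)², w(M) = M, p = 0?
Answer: -4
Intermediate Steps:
O = -2 (O = 2 - (1 - 3)² = 2 - 1*(-2)² = 2 - 1*4 = 2 - 4 = -2)
E = 2 (E = -1*(-3) - 1 = 3 - 1 = 2)
O*(w(p) + E) = -2*(0 + 2) = -2*2 = -4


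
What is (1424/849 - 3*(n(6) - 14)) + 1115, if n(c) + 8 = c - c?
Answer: 1004093/849 ≈ 1182.7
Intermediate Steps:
n(c) = -8 (n(c) = -8 + (c - c) = -8 + 0 = -8)
(1424/849 - 3*(n(6) - 14)) + 1115 = (1424/849 - 3*(-8 - 14)) + 1115 = (1424*(1/849) - 3*(-22)) + 1115 = (1424/849 + 66) + 1115 = 57458/849 + 1115 = 1004093/849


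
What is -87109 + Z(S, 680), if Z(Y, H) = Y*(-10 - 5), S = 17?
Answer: -87364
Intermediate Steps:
Z(Y, H) = -15*Y (Z(Y, H) = Y*(-15) = -15*Y)
-87109 + Z(S, 680) = -87109 - 15*17 = -87109 - 255 = -87364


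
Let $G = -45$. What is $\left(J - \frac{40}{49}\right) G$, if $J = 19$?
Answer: $- \frac{40095}{49} \approx -818.27$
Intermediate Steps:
$\left(J - \frac{40}{49}\right) G = \left(19 - \frac{40}{49}\right) \left(-45\right) = \frac{891}{49} \left(-45\right) = - \frac{40095}{49}$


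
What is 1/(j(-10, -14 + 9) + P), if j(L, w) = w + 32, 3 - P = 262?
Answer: -1/232 ≈ -0.0043103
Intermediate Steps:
P = -259 (P = 3 - 1*262 = 3 - 262 = -259)
j(L, w) = 32 + w
1/(j(-10, -14 + 9) + P) = 1/((32 + (-14 + 9)) - 259) = 1/((32 - 5) - 259) = 1/(27 - 259) = 1/(-232) = -1/232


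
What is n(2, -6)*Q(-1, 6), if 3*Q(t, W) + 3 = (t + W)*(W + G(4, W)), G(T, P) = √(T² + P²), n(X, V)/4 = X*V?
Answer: -432 - 160*√13 ≈ -1008.9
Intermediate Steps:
n(X, V) = 4*V*X (n(X, V) = 4*(X*V) = 4*(V*X) = 4*V*X)
G(T, P) = √(P² + T²)
Q(t, W) = -1 + (W + t)*(W + √(16 + W²))/3 (Q(t, W) = -1 + ((t + W)*(W + √(W² + 4²)))/3 = -1 + ((W + t)*(W + √(W² + 16)))/3 = -1 + ((W + t)*(W + √(16 + W²)))/3 = -1 + (W + t)*(W + √(16 + W²))/3)
n(2, -6)*Q(-1, 6) = (4*(-6)*2)*(-1 + (⅓)*6² + (⅓)*6*(-1) + (⅓)*6*√(16 + 6²) + (⅓)*(-1)*√(16 + 6²)) = -48*(-1 + (⅓)*36 - 2 + (⅓)*6*√(16 + 36) + (⅓)*(-1)*√(16 + 36)) = -48*(-1 + 12 - 2 + (⅓)*6*√52 + (⅓)*(-1)*√52) = -48*(-1 + 12 - 2 + (⅓)*6*(2*√13) + (⅓)*(-1)*(2*√13)) = -48*(-1 + 12 - 2 + 4*√13 - 2*√13/3) = -48*(9 + 10*√13/3) = -432 - 160*√13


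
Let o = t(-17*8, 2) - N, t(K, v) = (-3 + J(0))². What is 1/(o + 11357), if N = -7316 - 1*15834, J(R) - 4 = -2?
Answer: 1/34508 ≈ 2.8979e-5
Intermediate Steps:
J(R) = 2 (J(R) = 4 - 2 = 2)
t(K, v) = 1 (t(K, v) = (-3 + 2)² = (-1)² = 1)
N = -23150 (N = -7316 - 15834 = -23150)
o = 23151 (o = 1 - 1*(-23150) = 1 + 23150 = 23151)
1/(o + 11357) = 1/(23151 + 11357) = 1/34508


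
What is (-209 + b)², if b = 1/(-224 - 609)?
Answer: 30310113604/693889 ≈ 43682.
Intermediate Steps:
b = -1/833 (b = 1/(-833) = -1/833 ≈ -0.0012005)
(-209 + b)² = (-209 - 1/833)² = (-174098/833)² = 30310113604/693889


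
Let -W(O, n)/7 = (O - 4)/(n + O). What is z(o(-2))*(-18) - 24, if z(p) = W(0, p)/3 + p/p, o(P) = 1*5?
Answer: -378/5 ≈ -75.600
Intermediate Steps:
o(P) = 5
W(O, n) = -7*(-4 + O)/(O + n) (W(O, n) = -7*(O - 4)/(n + O) = -7*(-4 + O)/(O + n))
z(p) = 1 + 28/(3*p) (z(p) = (7*(4 - 1*0)/(0 + p))/3 + p/p = (7*(4 + 0)/p)*(⅓) + 1 = (7*4/p)*(⅓) + 1 = (28/p)*(⅓) + 1 = 28/(3*p) + 1 = 1 + 28/(3*p))
z(o(-2))*(-18) - 24 = ((28/3 + 5)/5)*(-18) - 24 = ((⅕)*(43/3))*(-18) - 24 = (43/15)*(-18) - 24 = -258/5 - 24 = -378/5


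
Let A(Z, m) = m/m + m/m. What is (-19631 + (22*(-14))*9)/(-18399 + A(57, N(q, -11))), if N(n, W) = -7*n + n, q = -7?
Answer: 22403/18397 ≈ 1.2178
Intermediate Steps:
N(n, W) = -6*n
A(Z, m) = 2 (A(Z, m) = 1 + 1 = 2)
(-19631 + (22*(-14))*9)/(-18399 + A(57, N(q, -11))) = (-19631 + (22*(-14))*9)/(-18399 + 2) = (-19631 - 308*9)/(-18397) = (-19631 - 2772)*(-1/18397) = -22403*(-1/18397) = 22403/18397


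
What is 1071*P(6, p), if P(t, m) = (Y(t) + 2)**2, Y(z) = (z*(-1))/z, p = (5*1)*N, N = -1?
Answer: 1071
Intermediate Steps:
p = -5 (p = (5*1)*(-1) = 5*(-1) = -5)
Y(z) = -1 (Y(z) = (-z)/z = -1)
P(t, m) = 1 (P(t, m) = (-1 + 2)**2 = 1**2 = 1)
1071*P(6, p) = 1071*1 = 1071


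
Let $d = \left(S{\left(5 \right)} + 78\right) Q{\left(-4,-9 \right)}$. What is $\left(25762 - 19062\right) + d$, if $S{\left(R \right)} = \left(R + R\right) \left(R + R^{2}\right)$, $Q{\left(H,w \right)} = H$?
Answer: $5188$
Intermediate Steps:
$S{\left(R \right)} = 2 R \left(R + R^{2}\right)$
$d = -1512$ ($d = \left(2 \cdot 5^{2} \left(1 + 5\right) + 78\right) \left(-4\right) = \left(2 \cdot 25 \cdot 6 + 78\right) \left(-4\right) = \left(300 + 78\right) \left(-4\right) = 378 \left(-4\right) = -1512$)
$\left(25762 - 19062\right) + d = \left(25762 - 19062\right) - 1512 = 6700 - 1512 = 5188$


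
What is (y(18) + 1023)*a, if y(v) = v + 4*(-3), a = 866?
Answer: 891114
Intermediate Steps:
y(v) = -12 + v (y(v) = v - 12 = -12 + v)
(y(18) + 1023)*a = ((-12 + 18) + 1023)*866 = (6 + 1023)*866 = 1029*866 = 891114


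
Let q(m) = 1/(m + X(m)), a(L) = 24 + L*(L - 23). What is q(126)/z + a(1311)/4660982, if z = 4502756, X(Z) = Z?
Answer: 958018040034043/2644395347965392 ≈ 0.36228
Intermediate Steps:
a(L) = 24 + L*(-23 + L)
q(m) = 1/(2*m) (q(m) = 1/(m + m) = 1/(2*m))
q(126)/z + a(1311)/4660982 = ((½)/126)/4502756 + (24 + 1311² - 23*1311)/4660982 = ((½)*(1/126))*(1/4502756) + (24 + 1718721 - 30153)*(1/4660982) = (1/252)*(1/4502756) + 1688592*(1/4660982) = 1/1134694512 + 844296/2330491 = 958018040034043/2644395347965392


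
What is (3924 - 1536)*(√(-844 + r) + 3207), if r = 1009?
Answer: 7658316 + 2388*√165 ≈ 7.6890e+6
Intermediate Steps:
(3924 - 1536)*(√(-844 + r) + 3207) = (3924 - 1536)*(√(-844 + 1009) + 3207) = 2388*(√165 + 3207) = 2388*(3207 + √165) = 7658316 + 2388*√165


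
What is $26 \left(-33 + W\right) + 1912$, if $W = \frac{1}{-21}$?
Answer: $\frac{22108}{21} \approx 1052.8$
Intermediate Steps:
$W = - \frac{1}{21} \approx -0.047619$
$26 \left(-33 + W\right) + 1912 = 26 \left(-33 - \frac{1}{21}\right) + 1912 = 26 \left(- \frac{694}{21}\right) + 1912 = - \frac{18044}{21} + 1912 = \frac{22108}{21}$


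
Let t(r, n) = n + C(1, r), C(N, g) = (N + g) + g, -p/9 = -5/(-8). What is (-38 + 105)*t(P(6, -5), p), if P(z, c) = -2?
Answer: -4623/8 ≈ -577.88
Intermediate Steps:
p = -45/8 (p = -(-45)/(-8) = -(-45)*(-1)/8 = -9*5/8 = -45/8 ≈ -5.6250)
C(N, g) = N + 2*g
t(r, n) = 1 + n + 2*r (t(r, n) = n + (1 + 2*r) = 1 + n + 2*r)
(-38 + 105)*t(P(6, -5), p) = (-38 + 105)*(1 - 45/8 + 2*(-2)) = 67*(1 - 45/8 - 4) = 67*(-69/8) = -4623/8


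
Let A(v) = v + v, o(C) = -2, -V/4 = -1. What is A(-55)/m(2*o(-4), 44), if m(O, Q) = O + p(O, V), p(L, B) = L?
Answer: 55/4 ≈ 13.750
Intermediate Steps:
V = 4 (V = -4*(-1) = 4)
m(O, Q) = 2*O (m(O, Q) = O + O = 2*O)
A(v) = 2*v
A(-55)/m(2*o(-4), 44) = (2*(-55))/((2*(2*(-2)))) = -110/(2*(-4)) = -110/(-8) = -110*(-1/8) = 55/4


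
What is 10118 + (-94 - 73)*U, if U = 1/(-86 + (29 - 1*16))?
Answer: 738781/73 ≈ 10120.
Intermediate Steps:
U = -1/73 (U = 1/(-86 + (29 - 16)) = 1/(-86 + 13) = 1/(-73) = -1/73 ≈ -0.013699)
10118 + (-94 - 73)*U = 10118 + (-94 - 73)*(-1/73) = 10118 - 167*(-1/73) = 10118 + 167/73 = 738781/73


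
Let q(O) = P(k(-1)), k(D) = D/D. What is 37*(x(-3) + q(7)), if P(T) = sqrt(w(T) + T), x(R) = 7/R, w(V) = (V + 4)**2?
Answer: -259/3 + 37*sqrt(26) ≈ 102.33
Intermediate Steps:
k(D) = 1
w(V) = (4 + V)**2
P(T) = sqrt(T + (4 + T)**2) (P(T) = sqrt((4 + T)**2 + T) = sqrt(T + (4 + T)**2))
q(O) = sqrt(26) (q(O) = sqrt(1 + (4 + 1)**2) = sqrt(1 + 5**2) = sqrt(1 + 25) = sqrt(26))
37*(x(-3) + q(7)) = 37*(7/(-3) + sqrt(26)) = 37*(7*(-1/3) + sqrt(26)) = 37*(-7/3 + sqrt(26)) = -259/3 + 37*sqrt(26)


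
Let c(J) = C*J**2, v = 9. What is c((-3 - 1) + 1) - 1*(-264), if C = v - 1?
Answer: 336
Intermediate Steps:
C = 8 (C = 9 - 1 = 8)
c(J) = 8*J**2
c((-3 - 1) + 1) - 1*(-264) = 8*((-3 - 1) + 1)**2 - 1*(-264) = 8*(-4 + 1)**2 + 264 = 8*(-3)**2 + 264 = 8*9 + 264 = 72 + 264 = 336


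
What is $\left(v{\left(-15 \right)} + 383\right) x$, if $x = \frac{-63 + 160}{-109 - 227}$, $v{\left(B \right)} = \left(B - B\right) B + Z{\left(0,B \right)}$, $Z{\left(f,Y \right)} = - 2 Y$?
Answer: $- \frac{5723}{48} \approx -119.23$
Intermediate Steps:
$v{\left(B \right)} = - 2 B$ ($v{\left(B \right)} = \left(B - B\right) B - 2 B = 0 B - 2 B = 0 - 2 B = - 2 B$)
$x = - \frac{97}{336}$ ($x = \frac{97}{-336} = 97 \left(- \frac{1}{336}\right) = - \frac{97}{336} \approx -0.28869$)
$\left(v{\left(-15 \right)} + 383\right) x = \left(\left(-2\right) \left(-15\right) + 383\right) \left(- \frac{97}{336}\right) = \left(30 + 383\right) \left(- \frac{97}{336}\right) = 413 \left(- \frac{97}{336}\right) = - \frac{5723}{48}$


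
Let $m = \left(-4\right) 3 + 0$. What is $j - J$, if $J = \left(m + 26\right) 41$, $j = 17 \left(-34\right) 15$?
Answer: $-9244$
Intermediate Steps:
$m = -12$ ($m = -12 + 0 = -12$)
$j = -8670$ ($j = \left(-578\right) 15 = -8670$)
$J = 574$ ($J = \left(-12 + 26\right) 41 = 14 \cdot 41 = 574$)
$j - J = -8670 - 574 = -9244$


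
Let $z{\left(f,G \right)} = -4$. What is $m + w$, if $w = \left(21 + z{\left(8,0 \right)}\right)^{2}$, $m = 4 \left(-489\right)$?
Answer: $-1667$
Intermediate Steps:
$m = -1956$
$w = 289$ ($w = \left(21 - 4\right)^{2} = 17^{2} = 289$)
$m + w = -1956 + 289 = -1667$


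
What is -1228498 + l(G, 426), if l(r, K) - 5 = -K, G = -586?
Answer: -1228919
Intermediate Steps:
l(r, K) = 5 - K
-1228498 + l(G, 426) = -1228498 + (5 - 1*426) = -1228498 + (5 - 426) = -1228498 - 421 = -1228919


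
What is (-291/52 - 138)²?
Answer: 55756089/2704 ≈ 20620.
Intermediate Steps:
(-291/52 - 138)² = (-7467/52)² = 55756089/2704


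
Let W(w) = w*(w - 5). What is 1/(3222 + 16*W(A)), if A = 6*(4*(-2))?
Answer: 1/43926 ≈ 2.2766e-5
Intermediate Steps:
A = -48 (A = 6*(-8) = -48)
W(w) = w*(-5 + w)
1/(3222 + 16*W(A)) = 1/(3222 + 16*(-48*(-5 - 48))) = 1/(3222 + 16*(-48*(-53))) = 1/(3222 + 16*2544) = 1/(3222 + 40704) = 1/43926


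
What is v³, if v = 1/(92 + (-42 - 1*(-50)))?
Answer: 1/1000000 ≈ 1.0000e-6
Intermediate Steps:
v = 1/100 (v = 1/(92 + (-42 + 50)) = 1/(92 + 8) = 1/100 ≈ 0.010000)
v³ = (1/100)³ = 1/1000000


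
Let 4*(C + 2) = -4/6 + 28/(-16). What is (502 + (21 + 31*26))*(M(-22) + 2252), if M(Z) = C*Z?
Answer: 24552389/8 ≈ 3.0690e+6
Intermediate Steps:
C = -125/48 (C = -2 + (-4/6 + 28/(-16))/4 = -2 + (-4*⅙ + 28*(-1/16))/4 = -2 + (-⅔ - 7/4)/4 = -2 + (¼)*(-29/12) = -2 - 29/48 = -125/48 ≈ -2.6042)
M(Z) = -125*Z/48
(502 + (21 + 31*26))*(M(-22) + 2252) = (502 + (21 + 31*26))*(-125/48*(-22) + 2252) = (502 + (21 + 806))*(1375/24 + 2252) = (502 + 827)*(55423/24) = 1329*(55423/24) = 24552389/8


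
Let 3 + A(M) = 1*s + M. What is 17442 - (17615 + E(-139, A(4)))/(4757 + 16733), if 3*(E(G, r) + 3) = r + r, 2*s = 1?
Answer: 374810967/21490 ≈ 17441.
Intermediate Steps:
s = ½ (s = (½)*1 = ½ ≈ 0.50000)
A(M) = -5/2 + M (A(M) = -3 + (1*(½) + M) = -3 + (½ + M) = -5/2 + M)
E(G, r) = -3 + 2*r/3 (E(G, r) = -3 + (r + r)/3 = -3 + (2*r)/3 = -3 + 2*r/3)
17442 - (17615 + E(-139, A(4)))/(4757 + 16733) = 17442 - (17615 + (-3 + 2*(-5/2 + 4)/3))/(4757 + 16733) = 17442 - (17615 + (-3 + (⅔)*(3/2)))/21490 = 17442 - (17615 + (-3 + 1))/21490 = 17442 - (17615 - 2)/21490 = 17442 - 17613/21490 = 374810967/21490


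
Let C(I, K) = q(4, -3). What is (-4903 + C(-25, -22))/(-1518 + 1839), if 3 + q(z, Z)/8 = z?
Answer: -4895/321 ≈ -15.249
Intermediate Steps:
q(z, Z) = -24 + 8*z
C(I, K) = 8 (C(I, K) = -24 + 8*4 = -24 + 32 = 8)
(-4903 + C(-25, -22))/(-1518 + 1839) = (-4903 + 8)/(-1518 + 1839) = -4895/321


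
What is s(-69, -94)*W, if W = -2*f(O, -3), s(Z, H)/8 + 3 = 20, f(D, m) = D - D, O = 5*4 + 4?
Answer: 0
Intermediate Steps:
O = 24 (O = 20 + 4 = 24)
f(D, m) = 0
s(Z, H) = 136 (s(Z, H) = -24 + 8*20 = -24 + 160 = 136)
W = 0 (W = -2*0 = 0)
s(-69, -94)*W = 136*0 = 0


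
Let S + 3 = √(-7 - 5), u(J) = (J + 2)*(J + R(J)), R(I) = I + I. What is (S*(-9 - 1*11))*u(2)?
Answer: 1440 - 960*I*√3 ≈ 1440.0 - 1662.8*I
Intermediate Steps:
R(I) = 2*I
u(J) = 3*J*(2 + J) (u(J) = (J + 2)*(J + 2*J) = (2 + J)*(3*J) = 3*J*(2 + J))
S = -3 + 2*I*√3 (S = -3 + √(-7 - 5) = -3 + √(-12) = -3 + 2*I*√3 ≈ -3.0 + 3.4641*I)
(S*(-9 - 1*11))*u(2) = ((-3 + 2*I*√3)*(-9 - 1*11))*(3*2*(2 + 2)) = ((-3 + 2*I*√3)*(-9 - 11))*(3*2*4) = ((-3 + 2*I*√3)*(-20))*24 = (60 - 40*I*√3)*24 = 1440 - 960*I*√3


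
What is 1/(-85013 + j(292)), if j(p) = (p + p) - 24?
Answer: -1/84453 ≈ -1.1841e-5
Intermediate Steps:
j(p) = -24 + 2*p (j(p) = 2*p - 24 = -24 + 2*p)
1/(-85013 + j(292)) = 1/(-85013 + (-24 + 2*292)) = 1/(-85013 + (-24 + 584)) = 1/(-85013 + 560) = 1/(-84453) = -1/84453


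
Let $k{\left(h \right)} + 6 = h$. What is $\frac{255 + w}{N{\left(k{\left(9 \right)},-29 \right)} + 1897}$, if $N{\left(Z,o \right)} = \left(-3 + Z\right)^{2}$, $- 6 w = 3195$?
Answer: $- \frac{555}{3794} \approx -0.14628$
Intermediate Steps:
$w = - \frac{1065}{2}$ ($w = \left(- \frac{1}{6}\right) 3195 = - \frac{1065}{2} \approx -532.5$)
$k{\left(h \right)} = -6 + h$
$\frac{255 + w}{N{\left(k{\left(9 \right)},-29 \right)} + 1897} = \frac{255 - \frac{1065}{2}}{\left(-3 + \left(-6 + 9\right)\right)^{2} + 1897} = - \frac{555}{2 \left(\left(-3 + 3\right)^{2} + 1897\right)} = - \frac{555}{2 \left(0^{2} + 1897\right)} = - \frac{555}{2 \left(0 + 1897\right)} = - \frac{555}{2 \cdot 1897} = \left(- \frac{555}{2}\right) \frac{1}{1897} = - \frac{555}{3794}$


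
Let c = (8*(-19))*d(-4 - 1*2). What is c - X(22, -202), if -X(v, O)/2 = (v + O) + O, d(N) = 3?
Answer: -1220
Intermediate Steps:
X(v, O) = -4*O - 2*v (X(v, O) = -2*((v + O) + O) = -2*((O + v) + O) = -2*(v + 2*O) = -4*O - 2*v)
c = -456 (c = (8*(-19))*3 = -152*3 = -456)
c - X(22, -202) = -456 - (-4*(-202) - 2*22) = -456 - (808 - 44) = -456 - 1*764 = -456 - 764 = -1220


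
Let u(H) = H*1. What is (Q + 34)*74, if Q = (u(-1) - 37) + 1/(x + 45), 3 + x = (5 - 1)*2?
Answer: -7363/25 ≈ -294.52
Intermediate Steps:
u(H) = H
x = 5 (x = -3 + (5 - 1)*2 = -3 + 4*2 = -3 + 8 = 5)
Q = -1899/50 (Q = (-1 - 37) + 1/(5 + 45) = -38 + 1/50 = -1899/50 ≈ -37.980)
(Q + 34)*74 = (-1899/50 + 34)*74 = -199/50*74 = -7363/25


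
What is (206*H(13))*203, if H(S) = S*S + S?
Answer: 7610876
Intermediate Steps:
H(S) = S + S² (H(S) = S² + S = S + S²)
(206*H(13))*203 = (206*(13*(1 + 13)))*203 = (206*(13*14))*203 = (206*182)*203 = 37492*203 = 7610876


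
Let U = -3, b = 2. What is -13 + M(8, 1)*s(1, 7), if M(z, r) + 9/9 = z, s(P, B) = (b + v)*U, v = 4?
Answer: -139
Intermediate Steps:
s(P, B) = -18 (s(P, B) = (2 + 4)*(-3) = 6*(-3) = -18)
M(z, r) = -1 + z
-13 + M(8, 1)*s(1, 7) = -13 + (-1 + 8)*(-18) = -13 + 7*(-18) = -13 - 126 = -139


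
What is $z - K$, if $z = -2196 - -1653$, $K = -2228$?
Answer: $1685$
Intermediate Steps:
$z = -543$ ($z = -2196 + 1653 = -543$)
$z - K = -543 - -2228 = -543 + 2228 = 1685$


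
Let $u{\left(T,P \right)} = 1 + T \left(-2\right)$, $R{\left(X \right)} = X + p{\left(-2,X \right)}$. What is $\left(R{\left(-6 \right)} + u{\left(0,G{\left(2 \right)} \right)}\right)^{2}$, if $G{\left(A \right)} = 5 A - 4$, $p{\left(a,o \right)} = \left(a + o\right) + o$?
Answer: $361$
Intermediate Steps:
$p{\left(a,o \right)} = a + 2 o$
$R{\left(X \right)} = -2 + 3 X$ ($R{\left(X \right)} = X + \left(-2 + 2 X\right) = -2 + 3 X$)
$G{\left(A \right)} = -4 + 5 A$
$u{\left(T,P \right)} = 1 - 2 T$
$\left(R{\left(-6 \right)} + u{\left(0,G{\left(2 \right)} \right)}\right)^{2} = \left(\left(-2 + 3 \left(-6\right)\right) + \left(1 - 0\right)\right)^{2} = \left(\left(-2 - 18\right) + \left(1 + 0\right)\right)^{2} = \left(-20 + 1\right)^{2} = \left(-19\right)^{2} = 361$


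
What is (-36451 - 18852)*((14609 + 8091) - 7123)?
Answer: -861454831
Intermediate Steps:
(-36451 - 18852)*((14609 + 8091) - 7123) = -55303*(22700 - 7123) = -55303*15577 = -861454831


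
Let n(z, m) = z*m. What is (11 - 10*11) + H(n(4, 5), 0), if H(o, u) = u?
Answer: -99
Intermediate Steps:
n(z, m) = m*z
(11 - 10*11) + H(n(4, 5), 0) = (11 - 10*11) + 0 = (11 - 110) + 0 = -99 + 0 = -99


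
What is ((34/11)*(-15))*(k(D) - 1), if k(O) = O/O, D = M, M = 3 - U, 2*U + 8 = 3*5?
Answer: 0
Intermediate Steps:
U = 7/2 (U = -4 + (3*5)/2 = -4 + (1/2)*15 = -4 + 15/2 = 7/2 ≈ 3.5000)
M = -1/2 (M = 3 - 1*7/2 = 3 - 7/2 = -1/2 ≈ -0.50000)
D = -1/2 ≈ -0.50000
k(O) = 1
((34/11)*(-15))*(k(D) - 1) = ((34/11)*(-15))*(1 - 1) = ((34*(1/11))*(-15))*0 = ((34/11)*(-15))*0 = -510/11*0 = 0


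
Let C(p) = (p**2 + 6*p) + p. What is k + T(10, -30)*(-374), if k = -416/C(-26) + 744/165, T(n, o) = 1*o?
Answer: 11728732/1045 ≈ 11224.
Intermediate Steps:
T(n, o) = o
C(p) = p**2 + 7*p
k = 3832/1045 (k = -416*(-1/(26*(7 - 26))) + 744/165 = -416/((-26*(-19))) + 744*(1/165) = -416/494 + 248/55 = -416*1/494 + 248/55 = -16/19 + 248/55 = 3832/1045 ≈ 3.6670)
k + T(10, -30)*(-374) = 3832/1045 - 30*(-374) = 3832/1045 + 11220 = 11728732/1045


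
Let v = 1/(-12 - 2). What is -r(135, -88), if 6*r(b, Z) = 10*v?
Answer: 5/42 ≈ 0.11905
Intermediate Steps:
v = -1/14 (v = 1/(-14) = -1/14 ≈ -0.071429)
r(b, Z) = -5/42 (r(b, Z) = (10*(-1/14))/6 = (1/6)*(-5/7) = -5/42)
-r(135, -88) = -1*(-5/42) = 5/42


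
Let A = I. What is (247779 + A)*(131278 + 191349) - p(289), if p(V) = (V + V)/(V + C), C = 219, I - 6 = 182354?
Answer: 35248711608573/254 ≈ 1.3877e+11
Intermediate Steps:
I = 182360 (I = 6 + 182354 = 182360)
A = 182360
p(V) = 2*V/(219 + V) (p(V) = (V + V)/(V + 219) = (2*V)/(219 + V) = 2*V/(219 + V))
(247779 + A)*(131278 + 191349) - p(289) = (247779 + 182360)*(131278 + 191349) - 2*289/(219 + 289) = 430139*322627 - 2*289/508 = 138774455153 - 2*289/508 = 138774455153 - 1*289/254 = 138774455153 - 289/254 = 35248711608573/254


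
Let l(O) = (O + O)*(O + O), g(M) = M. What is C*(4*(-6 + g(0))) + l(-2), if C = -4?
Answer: 112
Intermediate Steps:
l(O) = 4*O**2 (l(O) = (2*O)*(2*O) = 4*O**2)
C*(4*(-6 + g(0))) + l(-2) = -16*(-6 + 0) + 4*(-2)**2 = -16*(-6) + 4*4 = -4*(-24) + 16 = 96 + 16 = 112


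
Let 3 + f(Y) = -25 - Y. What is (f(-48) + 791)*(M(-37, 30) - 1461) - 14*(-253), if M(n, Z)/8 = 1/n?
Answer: -43715661/37 ≈ -1.1815e+6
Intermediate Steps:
f(Y) = -28 - Y (f(Y) = -3 + (-25 - Y) = -28 - Y)
M(n, Z) = 8/n
(f(-48) + 791)*(M(-37, 30) - 1461) - 14*(-253) = ((-28 - 1*(-48)) + 791)*(8/(-37) - 1461) - 14*(-253) = ((-28 + 48) + 791)*(8*(-1/37) - 1461) - 1*(-3542) = (20 + 791)*(-8/37 - 1461) + 3542 = 811*(-54065/37) + 3542 = -43846715/37 + 3542 = -43715661/37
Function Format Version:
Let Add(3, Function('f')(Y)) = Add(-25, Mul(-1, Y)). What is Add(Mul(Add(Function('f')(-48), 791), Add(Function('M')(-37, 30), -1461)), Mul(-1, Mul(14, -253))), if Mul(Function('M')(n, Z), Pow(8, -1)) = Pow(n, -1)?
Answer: Rational(-43715661, 37) ≈ -1.1815e+6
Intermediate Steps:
Function('f')(Y) = Add(-28, Mul(-1, Y)) (Function('f')(Y) = Add(-3, Add(-25, Mul(-1, Y))) = Add(-28, Mul(-1, Y)))
Function('M')(n, Z) = Mul(8, Pow(n, -1))
Add(Mul(Add(Function('f')(-48), 791), Add(Function('M')(-37, 30), -1461)), Mul(-1, Mul(14, -253))) = Add(Mul(Add(Add(-28, Mul(-1, -48)), 791), Add(Mul(8, Pow(-37, -1)), -1461)), Mul(-1, Mul(14, -253))) = Add(Mul(Add(Add(-28, 48), 791), Add(Mul(8, Rational(-1, 37)), -1461)), Mul(-1, -3542)) = Add(Mul(Add(20, 791), Add(Rational(-8, 37), -1461)), 3542) = Add(Mul(811, Rational(-54065, 37)), 3542) = Add(Rational(-43846715, 37), 3542) = Rational(-43715661, 37)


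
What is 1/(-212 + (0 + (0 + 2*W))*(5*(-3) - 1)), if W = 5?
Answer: -1/372 ≈ -0.0026882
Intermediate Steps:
1/(-212 + (0 + (0 + 2*W))*(5*(-3) - 1)) = 1/(-212 + (0 + (0 + 2*5))*(5*(-3) - 1)) = 1/(-212 + (0 + (0 + 10))*(-15 - 1)) = 1/(-212 + (0 + 10)*(-16)) = 1/(-212 + 10*(-16)) = 1/(-212 - 160) = 1/(-372) = -1/372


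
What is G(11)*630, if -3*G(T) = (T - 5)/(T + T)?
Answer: -630/11 ≈ -57.273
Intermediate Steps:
G(T) = -(-5 + T)/(6*T) (G(T) = -(T - 5)/(3*(T + T)) = -(-5 + T)/(3*(2*T)) = -(-5 + T)*1/(2*T)/3 = -(-5 + T)/(6*T))
G(11)*630 = ((⅙)*(5 - 1*11)/11)*630 = ((⅙)*(1/11)*(5 - 11))*630 = ((⅙)*(1/11)*(-6))*630 = -1/11*630 = -630/11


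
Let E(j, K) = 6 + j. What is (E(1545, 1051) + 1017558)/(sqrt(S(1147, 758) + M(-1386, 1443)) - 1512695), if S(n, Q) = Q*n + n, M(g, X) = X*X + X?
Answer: -308320217751/457648641752 - 1019109*sqrt(2954265)/2288243208760 ≈ -0.67447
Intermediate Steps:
M(g, X) = X + X**2 (M(g, X) = X**2 + X = X + X**2)
S(n, Q) = n + Q*n
(E(1545, 1051) + 1017558)/(sqrt(S(1147, 758) + M(-1386, 1443)) - 1512695) = ((6 + 1545) + 1017558)/(sqrt(1147*(1 + 758) + 1443*(1 + 1443)) - 1512695) = (1551 + 1017558)/(sqrt(1147*759 + 1443*1444) - 1512695) = 1019109/(sqrt(870573 + 2083692) - 1512695) = 1019109/(sqrt(2954265) - 1512695) = 1019109/(-1512695 + sqrt(2954265))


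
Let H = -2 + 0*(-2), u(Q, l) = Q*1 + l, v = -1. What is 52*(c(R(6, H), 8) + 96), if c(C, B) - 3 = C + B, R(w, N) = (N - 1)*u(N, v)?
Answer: 6032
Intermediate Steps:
u(Q, l) = Q + l
H = -2 (H = -2 + 0 = -2)
R(w, N) = (-1 + N)² (R(w, N) = (N - 1)*(N - 1) = (-1 + N)*(-1 + N) = (-1 + N)²)
c(C, B) = 3 + B + C (c(C, B) = 3 + (C + B) = 3 + (B + C) = 3 + B + C)
52*(c(R(6, H), 8) + 96) = 52*((3 + 8 + (-1 - 2)²) + 96) = 52*((3 + 8 + (-3)²) + 96) = 52*((3 + 8 + 9) + 96) = 52*(20 + 96) = 52*116 = 6032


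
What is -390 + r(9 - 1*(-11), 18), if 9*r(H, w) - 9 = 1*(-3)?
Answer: -1168/3 ≈ -389.33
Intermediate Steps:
r(H, w) = ⅔ (r(H, w) = 1 + (1*(-3))/9 = 1 + (⅑)*(-3) = 1 - ⅓ = ⅔)
-390 + r(9 - 1*(-11), 18) = -390 + ⅔ = -1168/3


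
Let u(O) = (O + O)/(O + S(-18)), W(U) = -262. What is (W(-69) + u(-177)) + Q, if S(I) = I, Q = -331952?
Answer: -21593792/65 ≈ -3.3221e+5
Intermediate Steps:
u(O) = 2*O/(-18 + O) (u(O) = (O + O)/(O - 18) = (2*O)/(-18 + O) = 2*O/(-18 + O))
(W(-69) + u(-177)) + Q = (-262 + 2*(-177)/(-18 - 177)) - 331952 = (-262 + 2*(-177)/(-195)) - 331952 = (-262 + 2*(-177)*(-1/195)) - 331952 = (-262 + 118/65) - 331952 = -16912/65 - 331952 = -21593792/65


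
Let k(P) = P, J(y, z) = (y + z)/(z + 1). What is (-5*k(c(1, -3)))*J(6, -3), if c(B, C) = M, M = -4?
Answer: -30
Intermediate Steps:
c(B, C) = -4
J(y, z) = (y + z)/(1 + z)
(-5*k(c(1, -3)))*J(6, -3) = (-5*(-4))*((6 - 3)/(1 - 3)) = 20*(3/(-2)) = 20*(-1/2*3) = 20*(-3/2) = -30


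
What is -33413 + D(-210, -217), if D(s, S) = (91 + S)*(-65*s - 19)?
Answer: -1750919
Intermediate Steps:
D(s, S) = (-19 - 65*s)*(91 + S) (D(s, S) = (91 + S)*(-19 - 65*s) = (-19 - 65*s)*(91 + S))
-33413 + D(-210, -217) = -33413 + (-1729 - 5915*(-210) - 19*(-217) - 65*(-217)*(-210)) = -33413 + (-1729 + 1242150 + 4123 - 2962050) = -33413 - 1717506 = -1750919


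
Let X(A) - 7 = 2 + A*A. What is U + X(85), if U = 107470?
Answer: 114704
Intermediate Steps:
X(A) = 9 + A² (X(A) = 7 + (2 + A*A) = 7 + (2 + A²) = 9 + A²)
U + X(85) = 107470 + (9 + 85²) = 107470 + (9 + 7225) = 107470 + 7234 = 114704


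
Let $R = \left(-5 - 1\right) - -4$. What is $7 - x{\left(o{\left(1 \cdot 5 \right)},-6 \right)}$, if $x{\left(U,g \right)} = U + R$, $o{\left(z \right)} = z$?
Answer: $4$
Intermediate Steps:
$R = -2$ ($R = \left(-5 - 1\right) + 4 = -6 + 4 = -2$)
$x{\left(U,g \right)} = -2 + U$ ($x{\left(U,g \right)} = U - 2 = -2 + U$)
$7 - x{\left(o{\left(1 \cdot 5 \right)},-6 \right)} = 7 - \left(-2 + 1 \cdot 5\right) = 7 - \left(-2 + 5\right) = 7 - 3 = 4$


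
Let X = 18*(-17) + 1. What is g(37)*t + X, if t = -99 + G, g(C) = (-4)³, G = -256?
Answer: 22415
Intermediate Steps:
g(C) = -64
X = -305 (X = -306 + 1 = -305)
t = -355 (t = -99 - 256 = -355)
g(37)*t + X = -64*(-355) - 305 = 22720 - 305 = 22415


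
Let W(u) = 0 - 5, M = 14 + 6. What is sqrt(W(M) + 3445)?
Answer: 4*sqrt(215) ≈ 58.651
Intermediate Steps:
M = 20
W(u) = -5
sqrt(W(M) + 3445) = sqrt(-5 + 3445) = sqrt(3440) = 4*sqrt(215)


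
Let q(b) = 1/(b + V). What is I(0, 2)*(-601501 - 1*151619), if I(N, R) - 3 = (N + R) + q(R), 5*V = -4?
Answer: -4393200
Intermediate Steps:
V = -⅘ (V = (⅕)*(-4) = -⅘ ≈ -0.80000)
q(b) = 1/(-⅘ + b) (q(b) = 1/(b - ⅘) = 1/(-⅘ + b))
I(N, R) = 3 + N + R + 5/(-4 + 5*R) (I(N, R) = 3 + ((N + R) + 5/(-4 + 5*R)) = 3 + (N + R + 5/(-4 + 5*R)) = 3 + N + R + 5/(-4 + 5*R))
I(0, 2)*(-601501 - 1*151619) = ((5 + (-4 + 5*2)*(3 + 0 + 2))/(-4 + 5*2))*(-601501 - 1*151619) = ((5 + (-4 + 10)*5)/(-4 + 10))*(-601501 - 151619) = ((5 + 6*5)/6)*(-753120) = ((5 + 30)/6)*(-753120) = ((⅙)*35)*(-753120) = (35/6)*(-753120) = -4393200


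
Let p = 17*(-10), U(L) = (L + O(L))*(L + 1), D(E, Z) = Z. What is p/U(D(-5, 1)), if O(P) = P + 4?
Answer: -85/6 ≈ -14.167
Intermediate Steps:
O(P) = 4 + P
U(L) = (1 + L)*(4 + 2*L) (U(L) = (L + (4 + L))*(L + 1) = (4 + 2*L)*(1 + L) = (1 + L)*(4 + 2*L))
p = -170
p/U(D(-5, 1)) = -170/(4 + 2*1² + 6*1) = -170/(4 + 2*1 + 6) = -170/(4 + 2 + 6) = -170/12 = -170*1/12 = -85/6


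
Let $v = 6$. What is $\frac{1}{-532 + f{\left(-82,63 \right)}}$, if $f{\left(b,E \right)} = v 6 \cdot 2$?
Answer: $- \frac{1}{460} \approx -0.0021739$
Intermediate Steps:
$f{\left(b,E \right)} = 72$ ($f{\left(b,E \right)} = 6 \cdot 6 \cdot 2 = 36 \cdot 2 = 72$)
$\frac{1}{-532 + f{\left(-82,63 \right)}} = \frac{1}{-532 + 72} = \frac{1}{-460} = - \frac{1}{460}$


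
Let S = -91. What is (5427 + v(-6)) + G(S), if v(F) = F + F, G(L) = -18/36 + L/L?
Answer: 10831/2 ≈ 5415.5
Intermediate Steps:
G(L) = ½ (G(L) = -18*1/36 + 1 = -½ + 1 = ½)
v(F) = 2*F
(5427 + v(-6)) + G(S) = (5427 + 2*(-6)) + ½ = (5427 - 12) + ½ = 5415 + ½ = 10831/2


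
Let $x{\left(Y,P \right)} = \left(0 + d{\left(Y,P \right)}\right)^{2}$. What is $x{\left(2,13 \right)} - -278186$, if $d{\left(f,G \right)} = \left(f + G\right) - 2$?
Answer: $278355$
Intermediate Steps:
$d{\left(f,G \right)} = -2 + G + f$ ($d{\left(f,G \right)} = \left(G + f\right) - 2 = -2 + G + f$)
$x{\left(Y,P \right)} = \left(-2 + P + Y\right)^{2}$ ($x{\left(Y,P \right)} = \left(0 + \left(-2 + P + Y\right)\right)^{2} = \left(-2 + P + Y\right)^{2}$)
$x{\left(2,13 \right)} - -278186 = \left(-2 + 13 + 2\right)^{2} - -278186 = 13^{2} + 278186 = 169 + 278186 = 278355$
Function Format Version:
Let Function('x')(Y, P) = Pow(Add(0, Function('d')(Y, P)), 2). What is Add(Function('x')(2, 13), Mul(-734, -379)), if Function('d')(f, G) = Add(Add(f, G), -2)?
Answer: 278355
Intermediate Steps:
Function('d')(f, G) = Add(-2, G, f) (Function('d')(f, G) = Add(Add(G, f), -2) = Add(-2, G, f))
Function('x')(Y, P) = Pow(Add(-2, P, Y), 2) (Function('x')(Y, P) = Pow(Add(0, Add(-2, P, Y)), 2) = Pow(Add(-2, P, Y), 2))
Add(Function('x')(2, 13), Mul(-734, -379)) = Add(Pow(Add(-2, 13, 2), 2), Mul(-734, -379)) = Add(Pow(13, 2), 278186) = Add(169, 278186) = 278355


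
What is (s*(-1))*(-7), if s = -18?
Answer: -126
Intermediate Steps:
(s*(-1))*(-7) = -18*(-1)*(-7) = 18*(-7) = -126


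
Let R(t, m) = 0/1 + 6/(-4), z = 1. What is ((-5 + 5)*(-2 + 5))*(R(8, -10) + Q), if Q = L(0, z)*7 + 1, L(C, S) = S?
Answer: 0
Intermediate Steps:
Q = 8 (Q = 1*7 + 1 = 7 + 1 = 8)
R(t, m) = -3/2 (R(t, m) = 0*1 + 6*(-¼) = 0 - 3/2 = -3/2)
((-5 + 5)*(-2 + 5))*(R(8, -10) + Q) = ((-5 + 5)*(-2 + 5))*(-3/2 + 8) = (0*3)*(13/2) = 0*(13/2) = 0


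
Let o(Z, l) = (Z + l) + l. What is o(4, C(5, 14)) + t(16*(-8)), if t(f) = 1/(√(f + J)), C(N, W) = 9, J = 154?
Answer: 22 + √26/26 ≈ 22.196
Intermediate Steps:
o(Z, l) = Z + 2*l
t(f) = (154 + f)^(-½) (t(f) = 1/(√(f + 154)) = 1/(√(154 + f)) = (154 + f)^(-½))
o(4, C(5, 14)) + t(16*(-8)) = (4 + 2*9) + (154 + 16*(-8))^(-½) = (4 + 18) + (154 - 128)^(-½) = 22 + 26^(-½) = 22 + √26/26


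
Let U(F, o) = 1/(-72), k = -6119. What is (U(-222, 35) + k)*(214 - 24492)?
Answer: 5348067091/36 ≈ 1.4856e+8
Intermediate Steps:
U(F, o) = -1/72
(U(-222, 35) + k)*(214 - 24492) = (-1/72 - 6119)*(214 - 24492) = -440569/72*(-24278) = 5348067091/36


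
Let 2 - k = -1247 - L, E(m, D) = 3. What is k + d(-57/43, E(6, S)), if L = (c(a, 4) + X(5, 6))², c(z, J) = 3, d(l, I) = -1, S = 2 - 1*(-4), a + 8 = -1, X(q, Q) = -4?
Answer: 1249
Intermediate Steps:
a = -9 (a = -8 - 1 = -9)
S = 6 (S = 2 + 4 = 6)
L = 1 (L = (3 - 4)² = (-1)² = 1)
k = 1250 (k = 2 - (-1247 - 1*1) = 2 - (-1247 - 1) = 2 - 1*(-1248) = 2 + 1248 = 1250)
k + d(-57/43, E(6, S)) = 1250 - 1 = 1249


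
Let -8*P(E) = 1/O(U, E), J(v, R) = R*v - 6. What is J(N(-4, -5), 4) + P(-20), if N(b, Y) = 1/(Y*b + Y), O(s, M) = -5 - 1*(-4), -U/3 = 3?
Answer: -673/120 ≈ -5.6083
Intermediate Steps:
U = -9 (U = -3*3 = -9)
O(s, M) = -1 (O(s, M) = -5 + 4 = -1)
N(b, Y) = 1/(Y + Y*b)
J(v, R) = -6 + R*v
P(E) = ⅛ (P(E) = -⅛/(-1) = -⅛*(-1) = ⅛)
J(N(-4, -5), 4) + P(-20) = (-6 + 4*(1/((-5)*(1 - 4)))) + ⅛ = (-6 + 4*(-⅕/(-3))) + ⅛ = (-6 + 4*(-⅕*(-⅓))) + ⅛ = (-6 + 4*(1/15)) + ⅛ = (-6 + 4/15) + ⅛ = -86/15 + ⅛ = -673/120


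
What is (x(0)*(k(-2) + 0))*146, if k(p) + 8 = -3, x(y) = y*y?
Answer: 0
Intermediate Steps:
x(y) = y²
k(p) = -11 (k(p) = -8 - 3 = -11)
(x(0)*(k(-2) + 0))*146 = (0²*(-11 + 0))*146 = (0*(-11))*146 = 0*146 = 0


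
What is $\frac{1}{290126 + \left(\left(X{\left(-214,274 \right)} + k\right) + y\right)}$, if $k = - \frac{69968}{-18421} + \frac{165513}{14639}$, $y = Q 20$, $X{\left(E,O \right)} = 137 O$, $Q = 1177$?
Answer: $\frac{269665019}{94711506509401} \approx 2.8472 \cdot 10^{-6}$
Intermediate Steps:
$y = 23540$ ($y = 1177 \cdot 20 = 23540$)
$k = \frac{4073176525}{269665019}$ ($k = \left(-69968\right) \left(- \frac{1}{18421}\right) + 165513 \cdot \frac{1}{14639} = \frac{69968}{18421} + \frac{165513}{14639} = \frac{4073176525}{269665019} \approx 15.105$)
$\frac{1}{290126 + \left(\left(X{\left(-214,274 \right)} + k\right) + y\right)} = \frac{1}{290126 + \left(\left(137 \cdot 274 + \frac{4073176525}{269665019}\right) + 23540\right)} = \frac{1}{290126 + \left(\left(37538 + \frac{4073176525}{269665019}\right) + 23540\right)} = \frac{1}{290126 + \left(\frac{10126758659747}{269665019} + 23540\right)} = \frac{1}{290126 + \frac{16474673207007}{269665019}} = \frac{1}{\frac{94711506509401}{269665019}} = \frac{269665019}{94711506509401}$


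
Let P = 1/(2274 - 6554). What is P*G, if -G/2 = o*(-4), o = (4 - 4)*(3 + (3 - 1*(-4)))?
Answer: 0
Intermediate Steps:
o = 0 (o = 0*(3 + (3 + 4)) = 0*(3 + 7) = 0*10 = 0)
P = -1/4280 (P = 1/(-4280) = -1/4280 ≈ -0.00023364)
G = 0 (G = -0*(-4) = -2*0 = 0)
P*G = -1/4280*0 = 0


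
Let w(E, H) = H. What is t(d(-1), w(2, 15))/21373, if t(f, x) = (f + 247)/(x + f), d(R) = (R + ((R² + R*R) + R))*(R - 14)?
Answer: 247/320595 ≈ 0.00077044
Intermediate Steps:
d(R) = (-14 + R)*(2*R + 2*R²) (d(R) = (R + ((R² + R²) + R))*(-14 + R) = (R + (2*R² + R))*(-14 + R) = (R + (R + 2*R²))*(-14 + R) = (2*R + 2*R²)*(-14 + R) = (-14 + R)*(2*R + 2*R²))
t(f, x) = (247 + f)/(f + x)
t(d(-1), w(2, 15))/21373 = ((247 + 2*(-1)*(-14 + (-1)² - 13*(-1)))/(2*(-1)*(-14 + (-1)² - 13*(-1)) + 15))/21373 = ((247 + 2*(-1)*(-14 + 1 + 13))/(2*(-1)*(-14 + 1 + 13) + 15))*(1/21373) = ((247 + 2*(-1)*0)/(2*(-1)*0 + 15))*(1/21373) = ((247 + 0)/(0 + 15))*(1/21373) = (247/15)*(1/21373) = 247/320595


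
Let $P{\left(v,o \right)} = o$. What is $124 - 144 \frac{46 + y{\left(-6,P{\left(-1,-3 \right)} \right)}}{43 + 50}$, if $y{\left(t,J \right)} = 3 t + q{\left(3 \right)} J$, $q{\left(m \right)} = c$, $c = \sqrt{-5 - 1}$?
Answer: $\frac{2500}{31} + \frac{144 i \sqrt{6}}{31} \approx 80.645 + 11.378 i$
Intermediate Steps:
$c = i \sqrt{6}$ ($c = \sqrt{-6} = i \sqrt{6} \approx 2.4495 i$)
$q{\left(m \right)} = i \sqrt{6}$
$y{\left(t,J \right)} = 3 t + i J \sqrt{6}$ ($y{\left(t,J \right)} = 3 t + i \sqrt{6} J = 3 t + i J \sqrt{6}$)
$124 - 144 \frac{46 + y{\left(-6,P{\left(-1,-3 \right)} \right)}}{43 + 50} = 124 - 144 \frac{46 + \left(3 \left(-6\right) + i \left(-3\right) \sqrt{6}\right)}{43 + 50} = 124 - 144 \frac{46 - \left(18 + 3 i \sqrt{6}\right)}{93} = 124 - 144 \left(28 - 3 i \sqrt{6}\right) \frac{1}{93} = 124 - 144 \left(\frac{28}{93} - \frac{i \sqrt{6}}{31}\right) = 124 - \left(\frac{1344}{31} - \frac{144 i \sqrt{6}}{31}\right) = \frac{2500}{31} + \frac{144 i \sqrt{6}}{31}$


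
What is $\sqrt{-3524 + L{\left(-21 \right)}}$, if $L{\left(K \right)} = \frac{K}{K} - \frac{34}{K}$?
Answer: $\frac{i \sqrt{1552929}}{21} \approx 59.341 i$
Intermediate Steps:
$L{\left(K \right)} = 1 - \frac{34}{K}$
$\sqrt{-3524 + L{\left(-21 \right)}} = \sqrt{-3524 + \frac{-34 - 21}{-21}} = \sqrt{-3524 - - \frac{55}{21}} = \sqrt{-3524 + \frac{55}{21}} = \sqrt{- \frac{73949}{21}} = \frac{i \sqrt{1552929}}{21}$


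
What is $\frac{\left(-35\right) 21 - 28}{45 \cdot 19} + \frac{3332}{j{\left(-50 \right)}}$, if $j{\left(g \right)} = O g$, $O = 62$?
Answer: $- \frac{260708}{132525} \approx -1.9672$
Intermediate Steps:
$j{\left(g \right)} = 62 g$
$\frac{\left(-35\right) 21 - 28}{45 \cdot 19} + \frac{3332}{j{\left(-50 \right)}} = \frac{\left(-35\right) 21 - 28}{45 \cdot 19} + \frac{3332}{62 \left(-50\right)} = \frac{-735 - 28}{855} + \frac{3332}{-3100} = \left(-763\right) \frac{1}{855} + 3332 \left(- \frac{1}{3100}\right) = - \frac{763}{855} - \frac{833}{775} = - \frac{260708}{132525}$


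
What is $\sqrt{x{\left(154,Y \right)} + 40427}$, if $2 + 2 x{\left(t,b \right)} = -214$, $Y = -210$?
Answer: $\sqrt{40319} \approx 200.8$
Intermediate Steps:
$x{\left(t,b \right)} = -108$ ($x{\left(t,b \right)} = -1 + \frac{1}{2} \left(-214\right) = -1 - 107 = -108$)
$\sqrt{x{\left(154,Y \right)} + 40427} = \sqrt{-108 + 40427} = \sqrt{40319}$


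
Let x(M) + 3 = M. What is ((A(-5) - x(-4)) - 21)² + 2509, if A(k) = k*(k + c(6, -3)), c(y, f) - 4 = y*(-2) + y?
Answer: 2950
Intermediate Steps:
c(y, f) = 4 - y (c(y, f) = 4 + (y*(-2) + y) = 4 + (-2*y + y) = 4 - y)
x(M) = -3 + M
A(k) = k*(-2 + k) (A(k) = k*(k + (4 - 1*6)) = k*(k + (4 - 6)) = k*(k - 2) = k*(-2 + k))
((A(-5) - x(-4)) - 21)² + 2509 = ((-5*(-2 - 5) - (-3 - 4)) - 21)² + 2509 = ((-5*(-7) - 1*(-7)) - 21)² + 2509 = ((35 + 7) - 21)² + 2509 = (42 - 21)² + 2509 = 21² + 2509 = 441 + 2509 = 2950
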